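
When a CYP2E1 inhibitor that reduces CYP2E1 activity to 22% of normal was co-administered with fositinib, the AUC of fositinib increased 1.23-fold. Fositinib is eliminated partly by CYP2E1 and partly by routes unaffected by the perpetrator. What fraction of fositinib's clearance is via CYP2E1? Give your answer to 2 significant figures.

Let x = fm,CYP2E1. Because AUC ∝ 1/CL, relative clearance fell to 1/1.23 = 0.813.
Setting x·0.22 + (1 − x) = 0.813 and solving: x = (0.813 − 1)/(0.22 − 1) = 0.24.

0.24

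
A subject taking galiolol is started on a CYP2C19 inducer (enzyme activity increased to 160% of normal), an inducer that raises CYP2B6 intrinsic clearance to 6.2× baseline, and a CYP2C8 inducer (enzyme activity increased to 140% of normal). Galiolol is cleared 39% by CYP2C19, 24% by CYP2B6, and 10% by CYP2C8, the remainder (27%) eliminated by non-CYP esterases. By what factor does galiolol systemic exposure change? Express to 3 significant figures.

0.397

The CYP2C19 pathway (39% of clearance) rises to 1.6× activity: 0.39 × 1.6 = 0.624.
The CYP2B6 pathway (24% of clearance) increases to 6.2× activity: 0.24 × 6.2 = 1.488.
The CYP2C8 pathway (10% of clearance) increases to 1.4× activity: 0.1 × 1.4 = 0.14.
Non-CYP routes (27%) are unchanged.
New clearance relative to baseline: 0.624 + 1.488 + 0.14 + 0.27 = 2.522.
Because systemic exposure varies inversely with clearance, the combined effect is 1 / 2.522 = 0.397.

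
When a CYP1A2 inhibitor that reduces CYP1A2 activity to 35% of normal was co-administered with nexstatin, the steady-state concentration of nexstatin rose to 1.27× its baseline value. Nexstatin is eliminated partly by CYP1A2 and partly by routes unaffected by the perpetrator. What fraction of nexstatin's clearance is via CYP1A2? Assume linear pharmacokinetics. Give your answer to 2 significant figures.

0.33

Let x = fm,CYP1A2. Because steady-state concentration ∝ 1/CL, relative clearance fell to 1/1.27 = 0.7874.
Setting x·0.35 + (1 − x) = 0.7874 and solving: x = (0.7874 − 1)/(0.35 − 1) = 0.33.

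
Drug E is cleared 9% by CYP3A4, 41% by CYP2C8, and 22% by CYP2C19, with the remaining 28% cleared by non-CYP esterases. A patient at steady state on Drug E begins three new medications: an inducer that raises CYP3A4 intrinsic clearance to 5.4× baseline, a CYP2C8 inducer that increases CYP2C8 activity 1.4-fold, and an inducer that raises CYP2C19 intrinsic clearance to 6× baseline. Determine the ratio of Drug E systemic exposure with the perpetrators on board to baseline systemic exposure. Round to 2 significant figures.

The CYP3A4 pathway (9% of clearance) is boosted to 5.4× activity: 0.09 × 5.4 = 0.486.
The CYP2C8 pathway (41% of clearance) increases to 1.4× activity: 0.41 × 1.4 = 0.574.
The CYP2C19 pathway (22% of clearance) increases to 6× activity: 0.22 × 6 = 1.32.
Non-CYP routes (28%) are unchanged.
CL_new/CL_old = 0.486 + 0.574 + 1.32 + 0.28 = 2.66.
Net systemic exposure ratio = 1 / 2.66 = 0.38.

0.38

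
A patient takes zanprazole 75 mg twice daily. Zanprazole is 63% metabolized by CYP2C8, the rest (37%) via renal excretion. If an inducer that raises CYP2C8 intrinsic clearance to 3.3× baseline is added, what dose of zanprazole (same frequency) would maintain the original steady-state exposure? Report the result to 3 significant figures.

184 mg

The CYP2C8 pathway (63% of clearance) is boosted to 3.3× activity: 0.63 × 3.3 = 2.079.
Non-CYP routes (37%) are unchanged.
CL_new/CL_old = 2.079 + 0.37 = 2.449.
To maintain the same steady-state level, dose must scale with clearance: new dose = 75 × 2.449 = 184 mg.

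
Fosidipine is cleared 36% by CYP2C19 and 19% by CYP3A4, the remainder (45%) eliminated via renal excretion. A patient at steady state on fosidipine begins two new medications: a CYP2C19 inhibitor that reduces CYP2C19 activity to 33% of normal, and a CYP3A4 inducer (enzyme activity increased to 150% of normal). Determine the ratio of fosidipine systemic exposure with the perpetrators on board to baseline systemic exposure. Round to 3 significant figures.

The CYP2C19 pathway (36% of clearance) falls to 0.33× activity: 0.36 × 0.33 = 0.1188.
The CYP3A4 pathway (19% of clearance) is boosted to 1.5× activity: 0.19 × 1.5 = 0.285.
The remaining 45% of clearance is unaffected.
Relative clearance = 0.1188 + 0.285 + 0.45 = 0.8538.
Net systemic exposure ratio = 1 / 0.8538 = 1.17.

1.17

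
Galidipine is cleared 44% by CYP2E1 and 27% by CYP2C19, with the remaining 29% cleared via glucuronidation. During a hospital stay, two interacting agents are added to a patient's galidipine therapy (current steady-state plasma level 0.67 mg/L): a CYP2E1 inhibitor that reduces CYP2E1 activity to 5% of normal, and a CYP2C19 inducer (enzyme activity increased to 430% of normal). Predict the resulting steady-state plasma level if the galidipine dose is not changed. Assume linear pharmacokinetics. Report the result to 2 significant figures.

0.45 mg/L

The CYP2E1 pathway (44% of clearance) is reduced to 0.05× activity: 0.44 × 0.05 = 0.022.
The CYP2C19 pathway (27% of clearance) rises to 4.3× activity: 0.27 × 4.3 = 1.161.
Non-CYP routes (29%) are unchanged.
CL_new/CL_old = 0.022 + 1.161 + 0.29 = 1.473.
Dividing the baseline by the relative clearance: 0.67 / 1.473 = 0.45 mg/L.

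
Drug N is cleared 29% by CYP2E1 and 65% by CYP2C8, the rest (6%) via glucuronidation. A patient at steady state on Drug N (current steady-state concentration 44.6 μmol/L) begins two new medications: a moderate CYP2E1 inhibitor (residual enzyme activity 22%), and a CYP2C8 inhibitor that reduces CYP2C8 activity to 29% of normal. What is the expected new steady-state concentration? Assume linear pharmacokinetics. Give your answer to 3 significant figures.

The CYP2E1 pathway (29% of clearance) falls to 0.22× activity: 0.29 × 0.22 = 0.0638.
The CYP2C8 pathway (65% of clearance) is reduced to 0.29× activity: 0.65 × 0.29 = 0.1885.
The remaining 6% of clearance is unaffected.
CL_new/CL_old = 0.0638 + 0.1885 + 0.06 = 0.3123.
Dividing the baseline by the relative clearance: 44.6 / 0.3123 = 143 μmol/L.

143 μmol/L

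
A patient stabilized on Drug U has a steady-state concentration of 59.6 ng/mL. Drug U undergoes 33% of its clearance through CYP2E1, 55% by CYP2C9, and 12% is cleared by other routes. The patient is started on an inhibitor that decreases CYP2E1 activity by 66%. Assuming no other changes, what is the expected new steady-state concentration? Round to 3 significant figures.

76.2 ng/mL

CYP2E1: 0.33 × 0.34 = 0.1122
CYP2C9: 0.55 (unchanged)
Other: 0.12 (unchanged)
Relative clearance = 0.1122 + 0.55 + 0.12 = 0.7822.
Steady-state concentration ∝ 1/CL, so new value = 59.6 / 0.7822 = 76.2 ng/mL.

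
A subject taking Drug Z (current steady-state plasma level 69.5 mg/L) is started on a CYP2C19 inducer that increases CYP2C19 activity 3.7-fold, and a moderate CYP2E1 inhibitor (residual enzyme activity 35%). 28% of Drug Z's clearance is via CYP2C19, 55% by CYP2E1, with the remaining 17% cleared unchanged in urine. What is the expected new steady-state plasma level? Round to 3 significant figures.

49.7 mg/L

The CYP2C19 pathway (28% of clearance) rises to 3.7× activity: 0.28 × 3.7 = 1.036.
The CYP2E1 pathway (55% of clearance) is reduced to 0.35× activity: 0.55 × 0.35 = 0.1925.
Non-CYP routes (17%) are unchanged.
CL_new/CL_old = 1.036 + 0.1925 + 0.17 = 1.3985.
New steady-state plasma level = 69.5 / 1.3985 = 49.7 mg/L (concentration scales inversely with clearance).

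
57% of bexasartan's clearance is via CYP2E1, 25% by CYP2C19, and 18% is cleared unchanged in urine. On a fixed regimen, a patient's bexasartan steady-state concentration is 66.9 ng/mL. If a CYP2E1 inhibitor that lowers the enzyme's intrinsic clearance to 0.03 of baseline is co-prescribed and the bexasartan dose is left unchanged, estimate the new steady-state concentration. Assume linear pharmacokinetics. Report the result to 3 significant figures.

150 ng/mL

The CYP2E1 pathway (57% of clearance) drops to 0.03× activity: 0.57 × 0.03 = 0.0171.
CYP2C19 (25%) and the residual 18% are unaffected.
Relative clearance = 0.0171 + 0.25 + 0.18 = 0.4471.
With dosing unchanged, steady-state concentration scales as 1/CL: 66.9 / 0.4471 = 150 ng/mL.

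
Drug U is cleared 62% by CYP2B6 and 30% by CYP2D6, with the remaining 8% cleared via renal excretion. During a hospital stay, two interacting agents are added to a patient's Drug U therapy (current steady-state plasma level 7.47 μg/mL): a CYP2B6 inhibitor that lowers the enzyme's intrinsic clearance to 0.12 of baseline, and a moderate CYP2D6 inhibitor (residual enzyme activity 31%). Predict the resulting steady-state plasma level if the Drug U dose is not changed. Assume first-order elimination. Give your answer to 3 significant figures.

30.2 μg/mL

The CYP2B6 pathway (62% of clearance) is reduced to 0.12× activity: 0.62 × 0.12 = 0.0744.
The CYP2D6 pathway (30% of clearance) drops to 0.31× activity: 0.3 × 0.31 = 0.093.
Non-CYP routes (8%) are unchanged.
New clearance relative to baseline: 0.0744 + 0.093 + 0.08 = 0.2474.
New steady-state plasma level = 7.47 / 0.2474 = 30.2 μg/mL (concentration scales inversely with clearance).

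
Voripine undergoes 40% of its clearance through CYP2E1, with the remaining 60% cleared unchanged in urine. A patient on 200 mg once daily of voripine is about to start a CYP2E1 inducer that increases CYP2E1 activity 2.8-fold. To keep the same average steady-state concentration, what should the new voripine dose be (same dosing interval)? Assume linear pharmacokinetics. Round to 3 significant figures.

The CYP2E1 pathway (40% of clearance) is boosted to 2.8× activity: 0.4 × 2.8 = 1.12.
The remaining 60% of clearance is unaffected.
Relative clearance = 1.12 + 0.6 = 1.72.
Exposure is unchanged when dose changes in proportion to clearance. New dose = 200 mg × 1.72 = 344 mg.

344 mg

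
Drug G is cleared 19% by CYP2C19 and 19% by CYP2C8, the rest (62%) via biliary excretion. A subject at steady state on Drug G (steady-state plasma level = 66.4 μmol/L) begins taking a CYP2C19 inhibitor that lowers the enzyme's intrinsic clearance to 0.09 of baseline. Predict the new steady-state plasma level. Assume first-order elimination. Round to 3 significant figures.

CYP2C19: 0.19 × 0.09 = 0.0171
CYP2C8: 0.19 (unchanged)
Other: 0.62 (unchanged)
Relative clearance = 0.0171 + 0.19 + 0.62 = 0.8271.
With dosing unchanged, steady-state plasma level scales as 1/CL: 66.4 / 0.8271 = 80.3 μmol/L.

80.3 μmol/L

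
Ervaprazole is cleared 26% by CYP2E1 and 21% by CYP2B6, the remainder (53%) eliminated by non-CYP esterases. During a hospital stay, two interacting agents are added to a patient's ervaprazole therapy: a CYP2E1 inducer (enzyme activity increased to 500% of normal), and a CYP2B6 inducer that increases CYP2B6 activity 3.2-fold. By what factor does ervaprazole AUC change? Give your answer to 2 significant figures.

0.40

The CYP2E1 pathway (26% of clearance) rises to 5× activity: 0.26 × 5 = 1.3.
The CYP2B6 pathway (21% of clearance) increases to 3.2× activity: 0.21 × 3.2 = 0.672.
The remaining 53% of clearance is unaffected.
New clearance relative to baseline: 1.3 + 0.672 + 0.53 = 2.502.
AUC ∝ 1/CL: fold-change = 1 / 2.502 = 0.40.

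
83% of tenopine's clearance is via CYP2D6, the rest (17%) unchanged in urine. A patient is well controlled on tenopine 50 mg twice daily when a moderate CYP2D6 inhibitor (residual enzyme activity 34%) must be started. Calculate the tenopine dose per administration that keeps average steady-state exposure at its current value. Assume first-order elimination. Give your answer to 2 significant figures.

The CYP2D6 pathway (83% of clearance) falls to 0.34× activity: 0.83 × 0.34 = 0.2822.
Non-CYP routes (17%) are unchanged.
Relative clearance = 0.2822 + 0.17 = 0.4522.
Exposure is unchanged when dose changes in proportion to clearance. New dose = 50 mg × 0.4522 = 23 mg.

23 mg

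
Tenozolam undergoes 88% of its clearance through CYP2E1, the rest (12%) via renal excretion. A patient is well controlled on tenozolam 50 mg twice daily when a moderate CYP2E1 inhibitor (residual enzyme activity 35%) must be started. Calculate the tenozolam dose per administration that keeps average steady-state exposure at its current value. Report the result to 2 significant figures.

The CYP2E1 pathway (88% of clearance) falls to 0.35× activity: 0.88 × 0.35 = 0.308.
The remaining 12% of clearance is unaffected.
CL_new/CL_old = 0.308 + 0.12 = 0.428.
Exposure is unchanged when dose changes in proportion to clearance. New dose = 50 mg × 0.428 = 21 mg.

21 mg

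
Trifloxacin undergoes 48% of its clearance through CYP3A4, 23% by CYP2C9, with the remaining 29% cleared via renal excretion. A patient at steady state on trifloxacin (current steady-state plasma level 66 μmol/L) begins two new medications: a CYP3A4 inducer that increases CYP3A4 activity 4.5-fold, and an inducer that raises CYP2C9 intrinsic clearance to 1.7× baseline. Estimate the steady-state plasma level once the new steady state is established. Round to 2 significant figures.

CYP3A4: 0.48 × 4.5 = 2.16
CYP2C9: 0.23 × 1.7 = 0.391
Other: 0.29 (unchanged)
CL_new/CL_old = 2.16 + 0.391 + 0.29 = 2.841.
Steady-state plasma level ∝ 1/CL: new value = 66 / 2.841 = 23 μmol/L.

23 μmol/L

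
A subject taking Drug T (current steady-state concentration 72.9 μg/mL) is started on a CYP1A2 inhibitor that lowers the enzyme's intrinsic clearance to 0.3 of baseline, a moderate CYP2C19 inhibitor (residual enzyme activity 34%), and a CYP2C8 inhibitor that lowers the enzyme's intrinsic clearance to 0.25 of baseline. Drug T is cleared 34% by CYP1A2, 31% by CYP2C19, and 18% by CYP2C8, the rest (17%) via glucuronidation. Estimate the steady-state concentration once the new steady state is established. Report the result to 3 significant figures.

173 μg/mL

The CYP1A2 pathway (34% of clearance) drops to 0.3× activity: 0.34 × 0.3 = 0.102.
The CYP2C19 pathway (31% of clearance) is reduced to 0.34× activity: 0.31 × 0.34 = 0.1054.
The CYP2C8 pathway (18% of clearance) drops to 0.25× activity: 0.18 × 0.25 = 0.045.
The remaining 17% of clearance is unaffected.
CL_new/CL_old = 0.102 + 0.1054 + 0.045 + 0.17 = 0.4224.
Steady-state concentration ∝ 1/CL: new value = 72.9 / 0.4224 = 173 μg/mL.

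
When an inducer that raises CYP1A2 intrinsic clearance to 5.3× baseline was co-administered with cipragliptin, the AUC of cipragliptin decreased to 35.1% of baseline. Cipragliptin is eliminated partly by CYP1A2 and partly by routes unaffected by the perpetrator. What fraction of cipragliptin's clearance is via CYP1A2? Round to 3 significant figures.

CL'/CL = 1 / 0.351 = 2.849
5.3·fm + (1 − fm) = 2.849
fm = (2.849 − 1) / (5.3 − 1) = 0.430

0.430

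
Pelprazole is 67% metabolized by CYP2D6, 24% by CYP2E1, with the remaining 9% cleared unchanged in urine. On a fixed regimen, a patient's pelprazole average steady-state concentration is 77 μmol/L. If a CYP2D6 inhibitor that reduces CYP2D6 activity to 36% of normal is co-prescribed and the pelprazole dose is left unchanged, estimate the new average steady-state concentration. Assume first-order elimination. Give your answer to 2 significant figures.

The CYP2D6 pathway (67% of clearance) drops to 0.36× activity: 0.67 × 0.36 = 0.2412.
CYP2E1 (24%) and the residual 9% are unaffected.
New clearance relative to baseline: 0.2412 + 0.24 + 0.09 = 0.5712.
With dosing unchanged, average steady-state concentration scales as 1/CL: 77 / 0.5712 = 1.3 × 10² μmol/L.

1.3 × 10² μmol/L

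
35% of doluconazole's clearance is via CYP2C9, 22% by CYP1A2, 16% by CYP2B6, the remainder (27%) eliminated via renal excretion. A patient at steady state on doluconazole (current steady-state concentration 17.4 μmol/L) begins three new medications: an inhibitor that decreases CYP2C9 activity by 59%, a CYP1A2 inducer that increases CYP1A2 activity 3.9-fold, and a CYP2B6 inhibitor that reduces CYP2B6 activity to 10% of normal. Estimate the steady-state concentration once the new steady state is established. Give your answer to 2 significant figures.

14 μmol/L

The CYP2C9 pathway (35% of clearance) is reduced to 0.41× activity: 0.35 × 0.41 = 0.1435.
The CYP1A2 pathway (22% of clearance) increases to 3.9× activity: 0.22 × 3.9 = 0.858.
The CYP2B6 pathway (16% of clearance) falls to 0.1× activity: 0.16 × 0.1 = 0.016.
Non-CYP routes (27%) are unchanged.
Relative clearance = 0.1435 + 0.858 + 0.016 + 0.27 = 1.2875.
Steady-state concentration ∝ 1/CL: new value = 17.4 / 1.2875 = 14 μmol/L.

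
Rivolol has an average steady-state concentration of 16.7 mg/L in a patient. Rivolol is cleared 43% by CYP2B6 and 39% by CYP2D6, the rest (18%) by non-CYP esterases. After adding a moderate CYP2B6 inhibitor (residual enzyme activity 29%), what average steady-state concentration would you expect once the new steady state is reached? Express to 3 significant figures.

24.0 mg/L

The CYP2B6 pathway (43% of clearance) drops to 0.29× activity: 0.43 × 0.29 = 0.1247.
CYP2D6 (39%) and the residual 18% are unaffected.
Relative clearance = 0.1247 + 0.39 + 0.18 = 0.6947.
With dosing unchanged, average steady-state concentration scales as 1/CL: 16.7 / 0.6947 = 24.0 mg/L.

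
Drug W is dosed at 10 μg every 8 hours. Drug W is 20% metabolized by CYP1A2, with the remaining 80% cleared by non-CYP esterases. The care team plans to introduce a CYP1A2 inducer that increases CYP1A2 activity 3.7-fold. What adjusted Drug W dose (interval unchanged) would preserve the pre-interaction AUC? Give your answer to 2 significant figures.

15 μg

The CYP1A2 pathway (20% of clearance) rises to 3.7× activity: 0.2 × 3.7 = 0.74.
Non-CYP routes (80%) are unchanged.
Relative clearance = 0.74 + 0.8 = 1.54.
Exposure is unchanged when dose changes in proportion to clearance. New dose = 10 μg × 1.54 = 15 μg.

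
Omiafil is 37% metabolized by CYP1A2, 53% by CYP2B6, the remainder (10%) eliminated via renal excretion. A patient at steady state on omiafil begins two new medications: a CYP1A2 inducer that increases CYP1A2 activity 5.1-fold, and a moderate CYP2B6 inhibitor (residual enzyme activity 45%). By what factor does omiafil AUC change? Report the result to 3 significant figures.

CYP1A2: 0.37 × 5.1 = 1.887
CYP2B6: 0.53 × 0.45 = 0.2385
Other: 0.1 (unchanged)
Relative clearance = 1.887 + 0.2385 + 0.1 = 2.2255.
Net AUC ratio = 1 / 2.2255 = 0.449.

0.449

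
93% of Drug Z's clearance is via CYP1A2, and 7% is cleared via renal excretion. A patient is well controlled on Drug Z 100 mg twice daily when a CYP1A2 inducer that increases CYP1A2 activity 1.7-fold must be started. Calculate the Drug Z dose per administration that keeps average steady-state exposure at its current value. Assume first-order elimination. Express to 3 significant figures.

165 mg

The CYP1A2 pathway (93% of clearance) increases to 1.7× activity: 0.93 × 1.7 = 1.581.
Non-CYP routes (7%) are unchanged.
New clearance relative to baseline: 1.581 + 0.07 = 1.651.
To maintain the same steady-state level, dose must scale with clearance: new dose = 100 × 1.651 = 165 mg.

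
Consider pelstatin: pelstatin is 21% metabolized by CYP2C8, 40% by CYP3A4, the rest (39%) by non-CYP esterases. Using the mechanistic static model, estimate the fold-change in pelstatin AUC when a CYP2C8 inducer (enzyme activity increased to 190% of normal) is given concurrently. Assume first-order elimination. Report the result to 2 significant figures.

The CYP2C8 pathway (21% of clearance) is boosted to 1.9× activity: 0.21 × 1.9 = 0.399.
CYP3A4 (40%) and the residual 39% are unaffected.
Relative clearance = 0.399 + 0.4 + 0.39 = 1.189.
AUC is inversely proportional to clearance, so the fold-change is 1 / 1.189 = 0.84.

0.84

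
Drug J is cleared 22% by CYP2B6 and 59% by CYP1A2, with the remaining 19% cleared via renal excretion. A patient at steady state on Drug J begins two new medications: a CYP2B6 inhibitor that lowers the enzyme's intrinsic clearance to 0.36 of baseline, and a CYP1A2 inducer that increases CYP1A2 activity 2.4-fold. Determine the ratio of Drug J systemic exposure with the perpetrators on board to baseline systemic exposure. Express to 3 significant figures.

0.593

CYP2B6: 0.22 × 0.36 = 0.0792
CYP1A2: 0.59 × 2.4 = 1.416
Other: 0.19 (unchanged)
New clearance relative to baseline: 0.0792 + 1.416 + 0.19 = 1.6852.
Systemic exposure ∝ 1/CL: fold-change = 1 / 1.6852 = 0.593.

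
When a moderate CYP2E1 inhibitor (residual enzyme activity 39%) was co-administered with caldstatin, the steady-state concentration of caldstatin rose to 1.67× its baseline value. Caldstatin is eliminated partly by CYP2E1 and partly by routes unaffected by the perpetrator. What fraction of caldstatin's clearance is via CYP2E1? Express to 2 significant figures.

0.66

Let x = fm,CYP2E1. Because steady-state concentration ∝ 1/CL, relative clearance fell to 1/1.67 = 0.5988.
Setting x·0.39 + (1 − x) = 0.5988 and solving: x = (0.5988 − 1)/(0.39 − 1) = 0.66.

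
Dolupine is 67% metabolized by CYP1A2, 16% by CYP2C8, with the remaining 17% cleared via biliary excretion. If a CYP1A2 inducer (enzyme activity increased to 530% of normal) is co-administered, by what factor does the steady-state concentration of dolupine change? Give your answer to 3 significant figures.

The CYP1A2 pathway (67% of clearance) rises to 5.3× activity: 0.67 × 5.3 = 3.551.
CYP2C8 (16%) and the residual 17% are unaffected.
New clearance relative to baseline: 3.551 + 0.16 + 0.17 = 3.881.
Since steady-state concentration ∝ 1/CL, the ratio is 1 / 3.881 = 0.258.

0.258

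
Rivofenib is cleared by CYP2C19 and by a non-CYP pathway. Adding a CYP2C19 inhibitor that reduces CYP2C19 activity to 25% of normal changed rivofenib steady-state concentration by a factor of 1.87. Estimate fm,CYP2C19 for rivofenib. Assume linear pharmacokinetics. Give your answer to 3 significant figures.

CL'/CL = 1 / 1.87 = 0.5348
0.25·fm + (1 − fm) = 0.5348
fm = (0.5348 − 1) / (0.25 − 1) = 0.620

0.620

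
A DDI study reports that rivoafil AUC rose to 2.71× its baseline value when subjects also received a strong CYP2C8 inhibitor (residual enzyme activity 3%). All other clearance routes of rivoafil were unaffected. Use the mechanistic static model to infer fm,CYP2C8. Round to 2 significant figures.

0.65

CL'/CL = 1 / 2.71 = 0.369
0.03·fm + (1 − fm) = 0.369
fm = (0.369 − 1) / (0.03 − 1) = 0.65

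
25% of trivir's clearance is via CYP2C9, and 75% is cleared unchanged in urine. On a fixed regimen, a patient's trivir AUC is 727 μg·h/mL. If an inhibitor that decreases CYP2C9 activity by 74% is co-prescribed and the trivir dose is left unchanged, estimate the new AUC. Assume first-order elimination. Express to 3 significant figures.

892 μg·h/mL

The CYP2C9 pathway (25% of clearance) drops to 0.26× activity: 0.25 × 0.26 = 0.065.
Non-CYP routes (75%) are unchanged.
New clearance relative to baseline: 0.065 + 0.75 = 0.815.
With dosing unchanged, AUC scales as 1/CL: 727 / 0.815 = 892 μg·h/mL.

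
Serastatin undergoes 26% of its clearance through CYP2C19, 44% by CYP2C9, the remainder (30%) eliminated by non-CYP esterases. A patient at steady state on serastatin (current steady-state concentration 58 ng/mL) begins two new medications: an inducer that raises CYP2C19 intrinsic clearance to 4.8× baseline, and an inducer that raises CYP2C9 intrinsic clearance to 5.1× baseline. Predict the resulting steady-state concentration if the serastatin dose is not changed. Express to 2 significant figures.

15 ng/mL

CYP2C19: 0.26 × 4.8 = 1.248
CYP2C9: 0.44 × 5.1 = 2.244
Other: 0.3 (unchanged)
Relative clearance = 1.248 + 2.244 + 0.3 = 3.792.
Dividing the baseline by the relative clearance: 58 / 3.792 = 15 ng/mL.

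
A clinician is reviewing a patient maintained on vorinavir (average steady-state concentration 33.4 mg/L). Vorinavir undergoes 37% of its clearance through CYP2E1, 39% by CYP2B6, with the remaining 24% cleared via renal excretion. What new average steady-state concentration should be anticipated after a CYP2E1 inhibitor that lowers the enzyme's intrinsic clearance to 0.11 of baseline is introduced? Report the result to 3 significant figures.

The CYP2E1 pathway (37% of clearance) is reduced to 0.11× activity: 0.37 × 0.11 = 0.0407.
CYP2B6 (39%) and the residual 24% are unaffected.
Relative clearance = 0.0407 + 0.39 + 0.24 = 0.6707.
Average steady-state concentration ∝ 1/CL, so new value = 33.4 / 0.6707 = 49.8 mg/L.

49.8 mg/L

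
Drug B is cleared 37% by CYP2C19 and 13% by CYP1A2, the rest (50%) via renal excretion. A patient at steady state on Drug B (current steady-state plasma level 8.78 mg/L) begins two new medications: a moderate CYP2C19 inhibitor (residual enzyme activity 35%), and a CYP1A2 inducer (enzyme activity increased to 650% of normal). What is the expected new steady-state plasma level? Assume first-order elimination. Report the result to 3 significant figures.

The CYP2C19 pathway (37% of clearance) falls to 0.35× activity: 0.37 × 0.35 = 0.1295.
The CYP1A2 pathway (13% of clearance) is boosted to 6.5× activity: 0.13 × 6.5 = 0.845.
Non-CYP routes (50%) are unchanged.
New clearance relative to baseline: 0.1295 + 0.845 + 0.5 = 1.4745.
Dividing the baseline by the relative clearance: 8.78 / 1.4745 = 5.95 mg/L.

5.95 mg/L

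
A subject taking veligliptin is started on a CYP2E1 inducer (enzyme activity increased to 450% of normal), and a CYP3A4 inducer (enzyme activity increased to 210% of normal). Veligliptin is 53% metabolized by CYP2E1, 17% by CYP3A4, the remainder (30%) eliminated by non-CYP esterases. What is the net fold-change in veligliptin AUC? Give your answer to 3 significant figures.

0.329

CYP2E1: 0.53 × 4.5 = 2.385
CYP3A4: 0.17 × 2.1 = 0.357
Other: 0.3 (unchanged)
New clearance relative to baseline: 2.385 + 0.357 + 0.3 = 3.042.
Because AUC varies inversely with clearance, the combined effect is 1 / 3.042 = 0.329.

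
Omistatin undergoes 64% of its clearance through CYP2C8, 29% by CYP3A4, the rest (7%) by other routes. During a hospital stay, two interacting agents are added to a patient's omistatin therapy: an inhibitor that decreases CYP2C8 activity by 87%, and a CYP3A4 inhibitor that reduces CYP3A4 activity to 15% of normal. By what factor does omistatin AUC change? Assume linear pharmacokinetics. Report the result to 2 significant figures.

The CYP2C8 pathway (64% of clearance) drops to 0.13× activity: 0.64 × 0.13 = 0.0832.
The CYP3A4 pathway (29% of clearance) is reduced to 0.15× activity: 0.29 × 0.15 = 0.0435.
The remaining 7% of clearance is unaffected.
CL_new/CL_old = 0.0832 + 0.0435 + 0.07 = 0.1967.
Because AUC varies inversely with clearance, the combined effect is 1 / 0.1967 = 5.1.

5.1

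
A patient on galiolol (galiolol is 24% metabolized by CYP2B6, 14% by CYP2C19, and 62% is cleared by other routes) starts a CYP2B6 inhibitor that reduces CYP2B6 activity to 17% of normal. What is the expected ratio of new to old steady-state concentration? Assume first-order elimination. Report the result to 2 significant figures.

The CYP2B6 pathway (24% of clearance) drops to 0.17× activity: 0.24 × 0.17 = 0.0408.
CYP2C19 (14%) and the residual 62% are unaffected.
CL_new/CL_old = 0.0408 + 0.14 + 0.62 = 0.8008.
Steady-state concentration ratio = CL_old/CL_new = 1 / 0.8008 = 1.2.

1.2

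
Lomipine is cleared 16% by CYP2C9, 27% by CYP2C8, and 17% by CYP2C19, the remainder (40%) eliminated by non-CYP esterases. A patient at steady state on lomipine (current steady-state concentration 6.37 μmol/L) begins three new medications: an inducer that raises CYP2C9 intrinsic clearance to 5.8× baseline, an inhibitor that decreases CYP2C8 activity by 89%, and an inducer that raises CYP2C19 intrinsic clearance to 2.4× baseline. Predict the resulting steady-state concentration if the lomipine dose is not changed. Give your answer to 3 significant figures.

3.61 μmol/L

CYP2C9: 0.16 × 5.8 = 0.928
CYP2C8: 0.27 × 0.11 = 0.0297
CYP2C19: 0.17 × 2.4 = 0.408
Other: 0.4 (unchanged)
Relative clearance = 0.928 + 0.0297 + 0.408 + 0.4 = 1.7657.
New steady-state concentration = 6.37 / 1.7657 = 3.61 μmol/L (concentration scales inversely with clearance).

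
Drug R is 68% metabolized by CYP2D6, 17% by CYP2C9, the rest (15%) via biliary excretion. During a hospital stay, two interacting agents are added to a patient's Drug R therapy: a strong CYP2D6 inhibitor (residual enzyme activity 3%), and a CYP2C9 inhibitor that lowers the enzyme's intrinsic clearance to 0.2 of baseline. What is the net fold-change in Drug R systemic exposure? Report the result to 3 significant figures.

4.89

CYP2D6: 0.68 × 0.03 = 0.0204
CYP2C9: 0.17 × 0.2 = 0.034
Other: 0.15 (unchanged)
Relative clearance = 0.0204 + 0.034 + 0.15 = 0.2044.
Net systemic exposure ratio = 1 / 0.2044 = 4.89.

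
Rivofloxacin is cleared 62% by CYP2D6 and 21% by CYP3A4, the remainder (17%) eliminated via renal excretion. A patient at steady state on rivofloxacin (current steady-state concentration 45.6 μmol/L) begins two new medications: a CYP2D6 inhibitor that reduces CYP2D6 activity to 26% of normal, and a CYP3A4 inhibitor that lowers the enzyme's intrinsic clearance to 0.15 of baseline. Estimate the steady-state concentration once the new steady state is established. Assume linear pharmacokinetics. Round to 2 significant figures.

The CYP2D6 pathway (62% of clearance) falls to 0.26× activity: 0.62 × 0.26 = 0.1612.
The CYP3A4 pathway (21% of clearance) drops to 0.15× activity: 0.21 × 0.15 = 0.0315.
The remaining 17% of clearance is unaffected.
New clearance relative to baseline: 0.1612 + 0.0315 + 0.17 = 0.3627.
Dividing the baseline by the relative clearance: 45.6 / 0.3627 = 1.3 × 10² μmol/L.

1.3 × 10² μmol/L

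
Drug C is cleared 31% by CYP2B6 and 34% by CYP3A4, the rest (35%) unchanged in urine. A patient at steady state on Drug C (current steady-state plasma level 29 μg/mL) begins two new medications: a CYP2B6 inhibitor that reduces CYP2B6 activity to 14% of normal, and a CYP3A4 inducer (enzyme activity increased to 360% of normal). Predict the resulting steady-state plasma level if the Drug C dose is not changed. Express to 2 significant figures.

18 μg/mL

The CYP2B6 pathway (31% of clearance) falls to 0.14× activity: 0.31 × 0.14 = 0.0434.
The CYP3A4 pathway (34% of clearance) increases to 3.6× activity: 0.34 × 3.6 = 1.224.
Non-CYP routes (35%) are unchanged.
Relative clearance = 0.0434 + 1.224 + 0.35 = 1.6174.
New steady-state plasma level = 29 / 1.6174 = 18 μg/mL (concentration scales inversely with clearance).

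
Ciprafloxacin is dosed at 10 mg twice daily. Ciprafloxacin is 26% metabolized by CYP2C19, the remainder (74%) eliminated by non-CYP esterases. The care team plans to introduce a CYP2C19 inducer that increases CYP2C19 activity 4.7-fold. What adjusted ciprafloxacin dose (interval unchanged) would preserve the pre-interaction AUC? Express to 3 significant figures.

19.6 mg

The CYP2C19 pathway (26% of clearance) increases to 4.7× activity: 0.26 × 4.7 = 1.222.
Non-CYP routes (74%) are unchanged.
CL_new/CL_old = 1.222 + 0.74 = 1.962.
To maintain the same steady-state level, dose must scale with clearance: new dose = 10 × 1.962 = 19.6 mg.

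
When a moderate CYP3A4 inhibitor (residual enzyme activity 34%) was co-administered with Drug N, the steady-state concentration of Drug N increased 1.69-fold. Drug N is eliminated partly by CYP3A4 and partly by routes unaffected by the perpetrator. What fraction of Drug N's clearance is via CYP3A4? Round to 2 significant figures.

CL'/CL = 1 / 1.69 = 0.5917
0.34·fm + (1 − fm) = 0.5917
fm = (0.5917 − 1) / (0.34 − 1) = 0.62

0.62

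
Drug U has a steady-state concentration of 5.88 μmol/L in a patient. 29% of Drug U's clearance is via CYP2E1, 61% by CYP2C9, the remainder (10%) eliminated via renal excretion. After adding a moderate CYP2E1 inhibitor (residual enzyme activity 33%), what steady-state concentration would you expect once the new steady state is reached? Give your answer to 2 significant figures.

CYP2E1: 0.29 × 0.33 = 0.0957
CYP2C9: 0.61 (unchanged)
Other: 0.1 (unchanged)
CL_new/CL_old = 0.0957 + 0.61 + 0.1 = 0.8057.
With dosing unchanged, steady-state concentration scales as 1/CL: 5.88 / 0.8057 = 7.3 μmol/L.

7.3 μmol/L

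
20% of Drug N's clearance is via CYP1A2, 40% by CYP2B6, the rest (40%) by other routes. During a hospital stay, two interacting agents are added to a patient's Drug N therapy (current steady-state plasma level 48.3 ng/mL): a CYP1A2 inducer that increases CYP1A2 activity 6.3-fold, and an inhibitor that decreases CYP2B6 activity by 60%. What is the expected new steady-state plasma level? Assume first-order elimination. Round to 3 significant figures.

26.5 ng/mL

CYP1A2: 0.2 × 6.3 = 1.26
CYP2B6: 0.4 × 0.4 = 0.16
Other: 0.4 (unchanged)
CL_new/CL_old = 1.26 + 0.16 + 0.4 = 1.82.
New steady-state plasma level = 48.3 / 1.82 = 26.5 ng/mL (concentration scales inversely with clearance).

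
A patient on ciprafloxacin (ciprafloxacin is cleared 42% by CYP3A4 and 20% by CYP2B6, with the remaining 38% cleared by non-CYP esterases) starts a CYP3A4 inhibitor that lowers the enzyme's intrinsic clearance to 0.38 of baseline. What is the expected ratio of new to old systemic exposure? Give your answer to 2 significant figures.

1.4

CYP3A4: 0.42 × 0.38 = 0.1596
CYP2B6: 0.2 (unchanged)
Other: 0.38 (unchanged)
Relative clearance = 0.1596 + 0.2 + 0.38 = 0.7396.
Systemic exposure is inversely proportional to clearance, so the fold-change is 1 / 0.7396 = 1.4.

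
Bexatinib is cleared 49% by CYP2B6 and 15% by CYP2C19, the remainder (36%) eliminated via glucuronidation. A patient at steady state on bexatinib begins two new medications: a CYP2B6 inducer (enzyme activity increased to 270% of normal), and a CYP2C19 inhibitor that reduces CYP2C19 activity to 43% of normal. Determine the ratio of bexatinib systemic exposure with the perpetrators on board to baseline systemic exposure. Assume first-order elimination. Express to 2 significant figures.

The CYP2B6 pathway (49% of clearance) is boosted to 2.7× activity: 0.49 × 2.7 = 1.323.
The CYP2C19 pathway (15% of clearance) drops to 0.43× activity: 0.15 × 0.43 = 0.0645.
Non-CYP routes (36%) are unchanged.
New clearance relative to baseline: 1.323 + 0.0645 + 0.36 = 1.7475.
Because systemic exposure varies inversely with clearance, the combined effect is 1 / 1.7475 = 0.57.

0.57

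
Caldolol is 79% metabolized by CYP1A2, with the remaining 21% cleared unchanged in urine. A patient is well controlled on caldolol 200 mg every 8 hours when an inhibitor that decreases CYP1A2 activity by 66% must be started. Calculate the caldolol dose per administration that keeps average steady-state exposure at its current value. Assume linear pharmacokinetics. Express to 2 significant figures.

The CYP1A2 pathway (79% of clearance) is reduced to 0.34× activity: 0.79 × 0.34 = 0.2686.
Non-CYP routes (21%) are unchanged.
New clearance relative to baseline: 0.2686 + 0.21 = 0.4786.
Css,avg = (dose rate)/CL, so holding Css fixed requires dose ∝ CL: 200 × 0.4786 = 96 mg.

96 mg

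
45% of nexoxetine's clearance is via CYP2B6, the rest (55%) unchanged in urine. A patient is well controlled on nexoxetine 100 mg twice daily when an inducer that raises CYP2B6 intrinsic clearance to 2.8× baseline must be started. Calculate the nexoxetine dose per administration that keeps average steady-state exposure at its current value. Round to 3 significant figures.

CYP2B6: 0.45 × 2.8 = 1.26
Other: 0.55 (unchanged)
New clearance relative to baseline: 1.26 + 0.55 = 1.81.
To maintain the same steady-state level, dose must scale with clearance: new dose = 100 × 1.81 = 181 mg.

181 mg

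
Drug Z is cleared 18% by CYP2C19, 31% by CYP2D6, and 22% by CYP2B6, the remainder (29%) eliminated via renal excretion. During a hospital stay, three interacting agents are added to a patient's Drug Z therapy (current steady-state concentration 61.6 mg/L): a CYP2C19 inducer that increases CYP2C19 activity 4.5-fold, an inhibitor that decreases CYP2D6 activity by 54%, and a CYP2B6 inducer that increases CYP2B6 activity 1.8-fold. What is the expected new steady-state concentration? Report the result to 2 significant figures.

38 mg/L

CYP2C19: 0.18 × 4.5 = 0.81
CYP2D6: 0.31 × 0.46 = 0.1426
CYP2B6: 0.22 × 1.8 = 0.396
Other: 0.29 (unchanged)
CL_new/CL_old = 0.81 + 0.1426 + 0.396 + 0.29 = 1.6386.
New steady-state concentration = 61.6 / 1.6386 = 38 mg/L (concentration scales inversely with clearance).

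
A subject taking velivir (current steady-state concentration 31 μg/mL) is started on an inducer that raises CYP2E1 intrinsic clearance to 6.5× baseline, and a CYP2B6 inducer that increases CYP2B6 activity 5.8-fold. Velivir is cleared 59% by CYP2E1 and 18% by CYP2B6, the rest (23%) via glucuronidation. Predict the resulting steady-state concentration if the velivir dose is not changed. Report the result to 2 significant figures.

6.1 μg/mL

The CYP2E1 pathway (59% of clearance) is boosted to 6.5× activity: 0.59 × 6.5 = 3.835.
The CYP2B6 pathway (18% of clearance) rises to 5.8× activity: 0.18 × 5.8 = 1.044.
Non-CYP routes (23%) are unchanged.
Relative clearance = 3.835 + 1.044 + 0.23 = 5.109.
Steady-state concentration ∝ 1/CL: new value = 31 / 5.109 = 6.1 μg/mL.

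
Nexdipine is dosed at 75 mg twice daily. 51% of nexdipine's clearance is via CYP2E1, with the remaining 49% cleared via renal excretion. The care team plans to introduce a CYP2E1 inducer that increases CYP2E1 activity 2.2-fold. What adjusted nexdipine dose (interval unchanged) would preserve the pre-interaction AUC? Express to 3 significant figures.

The CYP2E1 pathway (51% of clearance) is boosted to 2.2× activity: 0.51 × 2.2 = 1.122.
The remaining 49% of clearance is unaffected.
New clearance relative to baseline: 1.122 + 0.49 = 1.612.
To maintain the same steady-state level, dose must scale with clearance: new dose = 75 × 1.612 = 121 mg.

121 mg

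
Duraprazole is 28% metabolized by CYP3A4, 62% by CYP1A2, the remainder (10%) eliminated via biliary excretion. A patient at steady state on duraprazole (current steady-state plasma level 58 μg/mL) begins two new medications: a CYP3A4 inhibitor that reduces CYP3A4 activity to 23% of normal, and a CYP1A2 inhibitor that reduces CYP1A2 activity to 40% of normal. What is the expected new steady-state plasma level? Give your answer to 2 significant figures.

CYP3A4: 0.28 × 0.23 = 0.0644
CYP1A2: 0.62 × 0.4 = 0.248
Other: 0.1 (unchanged)
CL_new/CL_old = 0.0644 + 0.248 + 0.1 = 0.4124.
Steady-state plasma level ∝ 1/CL: new value = 58 / 0.4124 = 1.4 × 10² μg/mL.

1.4 × 10² μg/mL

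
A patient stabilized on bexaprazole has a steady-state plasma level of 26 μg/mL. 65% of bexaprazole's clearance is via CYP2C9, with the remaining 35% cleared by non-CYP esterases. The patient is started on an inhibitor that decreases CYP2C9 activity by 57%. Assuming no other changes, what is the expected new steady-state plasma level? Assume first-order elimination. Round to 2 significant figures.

41 μg/mL

CYP2C9: 0.65 × 0.43 = 0.2795
Other: 0.35 (unchanged)
CL_new/CL_old = 0.2795 + 0.35 = 0.6295.
With dosing unchanged, steady-state plasma level scales as 1/CL: 26 / 0.6295 = 41 μg/mL.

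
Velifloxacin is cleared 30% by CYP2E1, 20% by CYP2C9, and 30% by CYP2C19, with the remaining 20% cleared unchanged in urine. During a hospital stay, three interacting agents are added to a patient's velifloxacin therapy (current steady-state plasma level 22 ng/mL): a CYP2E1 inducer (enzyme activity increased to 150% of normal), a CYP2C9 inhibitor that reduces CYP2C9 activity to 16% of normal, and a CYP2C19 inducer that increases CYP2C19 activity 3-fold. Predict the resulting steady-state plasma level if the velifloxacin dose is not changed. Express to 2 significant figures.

14 ng/mL

The CYP2E1 pathway (30% of clearance) is boosted to 1.5× activity: 0.3 × 1.5 = 0.45.
The CYP2C9 pathway (20% of clearance) drops to 0.16× activity: 0.2 × 0.16 = 0.032.
The CYP2C19 pathway (30% of clearance) rises to 3× activity: 0.3 × 3 = 0.9.
The remaining 20% of clearance is unaffected.
Relative clearance = 0.45 + 0.032 + 0.9 + 0.2 = 1.582.
Steady-state plasma level ∝ 1/CL: new value = 22 / 1.582 = 14 ng/mL.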